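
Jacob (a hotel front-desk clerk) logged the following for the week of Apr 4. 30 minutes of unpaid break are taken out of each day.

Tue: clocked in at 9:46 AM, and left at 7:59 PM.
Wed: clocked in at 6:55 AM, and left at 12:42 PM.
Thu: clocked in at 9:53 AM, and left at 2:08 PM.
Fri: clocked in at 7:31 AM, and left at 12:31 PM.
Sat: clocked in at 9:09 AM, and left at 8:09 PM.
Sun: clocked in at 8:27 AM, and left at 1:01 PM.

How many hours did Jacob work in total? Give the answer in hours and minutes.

37 h 49 min

Tue: 9:46 AM–7:59 PM = 10 h 13 min; less 30 min break → 9 h 43 min
Wed: 6:55 AM–12:42 PM = 5 h 47 min; less 30 min break → 5 h 17 min
Thu: 9:53 AM–2:08 PM = 4 h 15 min; less 30 min break → 3 h 45 min
Fri: 7:31 AM–12:31 PM = 5 h 0 min; less 30 min break → 4 h 30 min
Sat: 9:09 AM–8:09 PM = 11 h 0 min; less 30 min break → 10 h 30 min
Sun: 8:27 AM–1:01 PM = 4 h 34 min; less 30 min break → 4 h 4 min
Total: 9 h 43 min + 5 h 17 min + 3 h 45 min + 4 h 30 min + 10 h 30 min + 4 h 4 min = 37 h 49 min.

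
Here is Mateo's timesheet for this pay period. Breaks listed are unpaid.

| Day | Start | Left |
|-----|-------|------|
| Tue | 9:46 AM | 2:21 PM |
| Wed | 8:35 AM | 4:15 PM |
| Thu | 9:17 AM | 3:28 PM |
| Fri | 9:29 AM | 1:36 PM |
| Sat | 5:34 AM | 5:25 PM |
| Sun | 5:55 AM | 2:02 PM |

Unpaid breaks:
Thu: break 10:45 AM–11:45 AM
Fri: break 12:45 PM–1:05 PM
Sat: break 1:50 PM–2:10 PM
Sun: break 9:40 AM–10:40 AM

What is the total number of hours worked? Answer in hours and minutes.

Tue: 9:46 AM–2:21 PM = 4 h 35 min
Wed: 8:35 AM–4:15 PM = 7 h 40 min
Thu: 9:17 AM–3:28 PM = 6 h 11 min; less 60 min break → 5 h 11 min
Fri: 9:29 AM–1:36 PM = 4 h 7 min; less 20 min break → 3 h 47 min
Sat: 5:34 AM–5:25 PM = 11 h 51 min; less 20 min break → 11 h 31 min
Sun: 5:55 AM–2:02 PM = 8 h 7 min; less 60 min break → 7 h 7 min
Total: 4 h 35 min + 7 h 40 min + 5 h 11 min + 3 h 47 min + 11 h 31 min + 7 h 7 min = 39 h 51 min.

39 h 51 min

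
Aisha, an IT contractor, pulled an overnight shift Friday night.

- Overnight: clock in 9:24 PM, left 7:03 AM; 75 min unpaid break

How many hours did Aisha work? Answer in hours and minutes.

8 h 24 min

Overnight: 9:24 PM → midnight = 2 h 36 min; midnight → 7:03 AM = 7 h 3 min; span 9 h 39 min; less 75 min break → 8 h 24 min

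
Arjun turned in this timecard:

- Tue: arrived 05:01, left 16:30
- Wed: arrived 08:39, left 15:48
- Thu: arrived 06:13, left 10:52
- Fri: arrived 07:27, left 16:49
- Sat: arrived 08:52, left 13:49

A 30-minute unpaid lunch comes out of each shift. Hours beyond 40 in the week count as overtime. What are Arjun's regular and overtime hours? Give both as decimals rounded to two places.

Regular 35.10 hours, overtime 0.00 hours

Tue: 05:01–16:30 = 11 h 29 min; less 30 min break → 10 h 59 min
Wed: 08:39–15:48 = 7 h 9 min; less 30 min break → 6 h 39 min
Thu: 06:13–10:52 = 4 h 39 min; less 30 min break → 4 h 9 min
Fri: 07:27–16:49 = 9 h 22 min; less 30 min break → 8 h 52 min
Sat: 08:52–13:49 = 4 h 57 min; less 30 min break → 4 h 27 min
Total worked: 35 h 6 min = 35.10 h.
Threshold 40 h → overtime 0 h 0 min, regular 35 h 6 min.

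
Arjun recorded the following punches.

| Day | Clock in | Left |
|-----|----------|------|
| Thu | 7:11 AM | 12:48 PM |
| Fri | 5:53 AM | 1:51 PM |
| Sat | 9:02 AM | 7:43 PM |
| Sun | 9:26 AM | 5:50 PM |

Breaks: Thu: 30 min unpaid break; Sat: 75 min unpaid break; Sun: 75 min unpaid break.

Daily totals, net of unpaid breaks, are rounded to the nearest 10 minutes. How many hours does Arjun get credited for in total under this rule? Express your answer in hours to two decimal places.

Thu: 7:11 AM–12:48 PM = 5 h 37 min − 30 min = 5 h 7 min → rounds to 5 h 10 min
Fri: 5:53 AM–1:51 PM = 7 h 58 min → rounds to 8 h 0 min
Sat: 9:02 AM–7:43 PM = 10 h 41 min − 75 min = 9 h 26 min → rounds to 9 h 30 min
Sun: 9:26 AM–5:50 PM = 8 h 24 min − 75 min = 7 h 9 min → rounds to 7 h 10 min
Total credited: 29 h 50 min.

29.83 hours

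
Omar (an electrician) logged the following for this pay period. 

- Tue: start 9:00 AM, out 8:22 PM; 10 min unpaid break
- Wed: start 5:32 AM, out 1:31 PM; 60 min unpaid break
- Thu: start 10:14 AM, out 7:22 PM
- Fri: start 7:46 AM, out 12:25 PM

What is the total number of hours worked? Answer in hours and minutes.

Tue: 9:00 AM–8:22 PM = 11 h 22 min; less 10 min break → 11 h 12 min
Wed: 5:32 AM–1:31 PM = 7 h 59 min; less 60 min break → 6 h 59 min
Thu: 10:14 AM–7:22 PM = 9 h 8 min
Fri: 7:46 AM–12:25 PM = 4 h 39 min
Total: 11 h 12 min + 6 h 59 min + 9 h 8 min + 4 h 39 min = 31 h 58 min.

31 h 58 min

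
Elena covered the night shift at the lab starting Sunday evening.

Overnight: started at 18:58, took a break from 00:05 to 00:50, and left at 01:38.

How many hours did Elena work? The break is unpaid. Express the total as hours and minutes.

5 h 55 min

Overnight: 18:58 → midnight = 5 h 2 min; midnight → 01:38 = 1 h 38 min; span 6 h 40 min; less 45 min break → 5 h 55 min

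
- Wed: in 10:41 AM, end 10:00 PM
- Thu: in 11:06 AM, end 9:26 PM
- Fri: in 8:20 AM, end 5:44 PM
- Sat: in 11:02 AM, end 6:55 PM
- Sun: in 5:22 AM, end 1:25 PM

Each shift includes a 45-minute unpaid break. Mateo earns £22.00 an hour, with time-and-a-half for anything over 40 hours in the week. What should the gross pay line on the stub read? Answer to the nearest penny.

Wed: 10:41 AM–10:00 PM = 11 h 19 min; less 45 min break → 10 h 34 min
Thu: 11:06 AM–9:26 PM = 10 h 20 min; less 45 min break → 9 h 35 min
Fri: 8:20 AM–5:44 PM = 9 h 24 min; less 45 min break → 8 h 39 min
Sat: 11:02 AM–6:55 PM = 7 h 53 min; less 45 min break → 7 h 8 min
Sun: 5:22 AM–1:25 PM = 8 h 3 min; less 45 min break → 7 h 18 min
Total worked: 43 h 14 min = 2594 min.
Regular 40 h 0 min = 2400 min at £22.00/h; overtime 3 h 14 min = 194 min at £33.00/h.
Pay = (2400 × £22.00 + 194 × £33.00) ÷ 60 = £986.70.

£986.70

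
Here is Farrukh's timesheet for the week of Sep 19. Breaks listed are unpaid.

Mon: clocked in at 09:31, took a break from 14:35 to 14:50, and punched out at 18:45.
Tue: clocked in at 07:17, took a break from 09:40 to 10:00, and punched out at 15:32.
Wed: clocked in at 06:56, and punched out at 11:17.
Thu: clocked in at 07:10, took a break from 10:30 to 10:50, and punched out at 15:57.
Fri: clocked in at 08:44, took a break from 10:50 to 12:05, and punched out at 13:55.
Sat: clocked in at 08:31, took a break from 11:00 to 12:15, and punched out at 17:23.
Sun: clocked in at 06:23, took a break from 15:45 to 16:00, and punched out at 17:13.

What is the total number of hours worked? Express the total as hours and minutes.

51 h 50 min

Mon: 09:31–18:45 = 9 h 14 min; less 15 min break → 8 h 59 min
Tue: 07:17–15:32 = 8 h 15 min; less 20 min break → 7 h 55 min
Wed: 06:56–11:17 = 4 h 21 min
Thu: 07:10–15:57 = 8 h 47 min; less 20 min break → 8 h 27 min
Fri: 08:44–13:55 = 5 h 11 min; less 75 min break → 3 h 56 min
Sat: 08:31–17:23 = 8 h 52 min; less 75 min break → 7 h 37 min
Sun: 06:23–17:13 = 10 h 50 min; less 15 min break → 10 h 35 min
Total: 8 h 59 min + 7 h 55 min + 4 h 21 min + 8 h 27 min + 3 h 56 min + 7 h 37 min + 10 h 35 min = 51 h 50 min.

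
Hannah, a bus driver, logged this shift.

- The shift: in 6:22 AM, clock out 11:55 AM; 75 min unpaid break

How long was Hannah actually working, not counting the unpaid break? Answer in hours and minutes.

The shift: 6:22 AM–11:55 AM = 5 h 33 min; less 75 min break → 4 h 18 min

4 h 18 min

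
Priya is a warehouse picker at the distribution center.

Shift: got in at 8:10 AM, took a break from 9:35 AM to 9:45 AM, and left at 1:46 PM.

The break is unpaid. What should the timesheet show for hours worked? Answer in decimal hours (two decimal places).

Shift: 8:10 AM–1:46 PM = 5 h 36 min; less 10 min break → 5 h 26 min

5.43 hours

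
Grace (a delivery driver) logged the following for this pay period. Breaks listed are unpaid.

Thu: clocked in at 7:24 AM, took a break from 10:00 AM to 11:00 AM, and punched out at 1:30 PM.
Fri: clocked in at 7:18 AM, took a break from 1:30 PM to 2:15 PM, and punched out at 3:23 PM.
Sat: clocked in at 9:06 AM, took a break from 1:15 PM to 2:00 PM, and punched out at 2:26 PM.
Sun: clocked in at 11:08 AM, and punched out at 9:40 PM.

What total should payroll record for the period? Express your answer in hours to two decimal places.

27.55 hours

Thu: 7:24 AM–1:30 PM = 6 h 6 min; less 60 min break → 5 h 6 min
Fri: 7:18 AM–3:23 PM = 8 h 5 min; less 45 min break → 7 h 20 min
Sat: 9:06 AM–2:26 PM = 5 h 20 min; less 45 min break → 4 h 35 min
Sun: 11:08 AM–9:40 PM = 10 h 32 min
Total: 5 h 6 min + 7 h 20 min + 4 h 35 min + 10 h 32 min = 27 h 33 min.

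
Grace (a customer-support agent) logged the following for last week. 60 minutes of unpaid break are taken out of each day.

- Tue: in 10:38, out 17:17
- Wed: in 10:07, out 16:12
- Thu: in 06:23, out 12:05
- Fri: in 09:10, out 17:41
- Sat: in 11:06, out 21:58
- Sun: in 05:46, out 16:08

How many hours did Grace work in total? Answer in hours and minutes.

42 h 11 min

Tue: 10:38–17:17 = 6 h 39 min; less 60 min break → 5 h 39 min
Wed: 10:07–16:12 = 6 h 5 min; less 60 min break → 5 h 5 min
Thu: 06:23–12:05 = 5 h 42 min; less 60 min break → 4 h 42 min
Fri: 09:10–17:41 = 8 h 31 min; less 60 min break → 7 h 31 min
Sat: 11:06–21:58 = 10 h 52 min; less 60 min break → 9 h 52 min
Sun: 05:46–16:08 = 10 h 22 min; less 60 min break → 9 h 22 min
Total: 5 h 39 min + 5 h 5 min + 4 h 42 min + 7 h 31 min + 9 h 52 min + 9 h 22 min = 42 h 11 min.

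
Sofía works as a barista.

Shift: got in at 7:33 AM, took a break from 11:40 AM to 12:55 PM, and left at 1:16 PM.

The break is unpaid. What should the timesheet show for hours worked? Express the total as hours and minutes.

Shift: 7:33 AM–1:16 PM = 5 h 43 min; less 75 min break → 4 h 28 min

4 h 28 min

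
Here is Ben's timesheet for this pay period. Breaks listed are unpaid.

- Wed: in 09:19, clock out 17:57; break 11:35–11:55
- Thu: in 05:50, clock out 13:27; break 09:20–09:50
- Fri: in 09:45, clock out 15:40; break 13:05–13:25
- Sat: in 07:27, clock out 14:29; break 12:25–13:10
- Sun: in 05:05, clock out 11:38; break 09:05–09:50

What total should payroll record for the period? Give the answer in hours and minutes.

Wed: 09:19–17:57 = 8 h 38 min; less 20 min break → 8 h 18 min
Thu: 05:50–13:27 = 7 h 37 min; less 30 min break → 7 h 7 min
Fri: 09:45–15:40 = 5 h 55 min; less 20 min break → 5 h 35 min
Sat: 07:27–14:29 = 7 h 2 min; less 45 min break → 6 h 17 min
Sun: 05:05–11:38 = 6 h 33 min; less 45 min break → 5 h 48 min
Total: 8 h 18 min + 7 h 7 min + 5 h 35 min + 6 h 17 min + 5 h 48 min = 33 h 5 min.

33 h 5 min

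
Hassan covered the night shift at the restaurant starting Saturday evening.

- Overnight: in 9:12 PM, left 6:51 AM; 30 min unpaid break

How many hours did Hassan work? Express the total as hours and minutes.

Overnight: 9:12 PM → midnight = 2 h 48 min; midnight → 6:51 AM = 6 h 51 min; span 9 h 39 min; less 30 min break → 9 h 9 min

9 h 9 min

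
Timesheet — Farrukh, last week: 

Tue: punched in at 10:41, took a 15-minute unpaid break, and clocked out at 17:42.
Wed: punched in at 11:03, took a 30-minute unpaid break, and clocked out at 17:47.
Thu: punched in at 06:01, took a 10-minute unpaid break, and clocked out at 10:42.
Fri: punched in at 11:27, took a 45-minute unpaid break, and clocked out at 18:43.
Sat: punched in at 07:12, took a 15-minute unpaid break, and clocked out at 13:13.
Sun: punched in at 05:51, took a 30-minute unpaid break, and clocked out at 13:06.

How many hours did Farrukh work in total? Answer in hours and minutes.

36 h 33 min

Tue: 10:41–17:42 = 7 h 1 min; less 15 min break → 6 h 46 min
Wed: 11:03–17:47 = 6 h 44 min; less 30 min break → 6 h 14 min
Thu: 06:01–10:42 = 4 h 41 min; less 10 min break → 4 h 31 min
Fri: 11:27–18:43 = 7 h 16 min; less 45 min break → 6 h 31 min
Sat: 07:12–13:13 = 6 h 1 min; less 15 min break → 5 h 46 min
Sun: 05:51–13:06 = 7 h 15 min; less 30 min break → 6 h 45 min
Total: 6 h 46 min + 6 h 14 min + 4 h 31 min + 6 h 31 min + 5 h 46 min + 6 h 45 min = 36 h 33 min.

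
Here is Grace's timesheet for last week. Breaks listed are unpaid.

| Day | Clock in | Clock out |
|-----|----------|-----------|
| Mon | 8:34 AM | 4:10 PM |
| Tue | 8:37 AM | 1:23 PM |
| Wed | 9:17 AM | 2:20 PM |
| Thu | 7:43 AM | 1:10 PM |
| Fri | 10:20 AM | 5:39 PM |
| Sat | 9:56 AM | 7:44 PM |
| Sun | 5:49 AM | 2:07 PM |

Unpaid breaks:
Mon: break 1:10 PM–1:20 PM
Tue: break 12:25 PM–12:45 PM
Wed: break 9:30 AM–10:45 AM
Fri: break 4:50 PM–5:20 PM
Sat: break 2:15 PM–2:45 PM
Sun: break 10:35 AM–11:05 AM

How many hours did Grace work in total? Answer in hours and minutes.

Mon: 8:34 AM–4:10 PM = 7 h 36 min; less 10 min break → 7 h 26 min
Tue: 8:37 AM–1:23 PM = 4 h 46 min; less 20 min break → 4 h 26 min
Wed: 9:17 AM–2:20 PM = 5 h 3 min; less 75 min break → 3 h 48 min
Thu: 7:43 AM–1:10 PM = 5 h 27 min
Fri: 10:20 AM–5:39 PM = 7 h 19 min; less 30 min break → 6 h 49 min
Sat: 9:56 AM–7:44 PM = 9 h 48 min; less 30 min break → 9 h 18 min
Sun: 5:49 AM–2:07 PM = 8 h 18 min; less 30 min break → 7 h 48 min
Total: 7 h 26 min + 4 h 26 min + 3 h 48 min + 5 h 27 min + 6 h 49 min + 9 h 18 min + 7 h 48 min = 45 h 2 min.

45 h 2 min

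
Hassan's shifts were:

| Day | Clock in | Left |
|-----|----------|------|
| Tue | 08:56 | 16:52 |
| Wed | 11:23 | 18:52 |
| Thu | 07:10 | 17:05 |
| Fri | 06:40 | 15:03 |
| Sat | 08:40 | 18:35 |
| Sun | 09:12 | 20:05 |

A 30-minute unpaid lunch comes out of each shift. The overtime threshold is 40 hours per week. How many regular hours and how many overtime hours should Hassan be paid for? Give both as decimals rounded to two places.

Regular 40.00 hours, overtime 11.52 hours

Tue: 08:56–16:52 = 7 h 56 min; less 30 min break → 7 h 26 min
Wed: 11:23–18:52 = 7 h 29 min; less 30 min break → 6 h 59 min
Thu: 07:10–17:05 = 9 h 55 min; less 30 min break → 9 h 25 min
Fri: 06:40–15:03 = 8 h 23 min; less 30 min break → 7 h 53 min
Sat: 08:40–18:35 = 9 h 55 min; less 30 min break → 9 h 25 min
Sun: 09:12–20:05 = 10 h 53 min; less 30 min break → 10 h 23 min
Total worked: 51 h 31 min = 51.52 h.
Threshold 40 h → overtime 11 h 31 min, regular 40 h 0 min.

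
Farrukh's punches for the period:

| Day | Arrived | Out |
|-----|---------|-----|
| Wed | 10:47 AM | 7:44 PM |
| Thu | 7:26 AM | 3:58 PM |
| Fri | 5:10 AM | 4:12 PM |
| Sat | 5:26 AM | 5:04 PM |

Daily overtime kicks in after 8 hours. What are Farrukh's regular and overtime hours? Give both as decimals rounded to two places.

Wed: 10:47 AM–7:44 PM = 8 h 57 min
Thu: 7:26 AM–3:58 PM = 8 h 32 min
Fri: 5:10 AM–4:12 PM = 11 h 2 min
Sat: 5:26 AM–5:04 PM = 11 h 38 min
Wed reg 8 h 0 min / OT 0 h 57 min; Thu reg 8 h 0 min / OT 0 h 32 min; Fri reg 8 h 0 min / OT 3 h 2 min; Sat reg 8 h 0 min / OT 3 h 38 min.
Totals: regular 32 h 0 min, overtime 8 h 9 min.

Regular 32.00 hours, overtime 8.15 hours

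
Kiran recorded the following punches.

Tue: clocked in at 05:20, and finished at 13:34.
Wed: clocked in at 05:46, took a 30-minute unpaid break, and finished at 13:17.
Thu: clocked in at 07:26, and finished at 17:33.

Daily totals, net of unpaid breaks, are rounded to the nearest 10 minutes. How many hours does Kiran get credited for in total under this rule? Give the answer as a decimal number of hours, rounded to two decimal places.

25.33 hours

Tue: 05:20–13:34 = 8 h 14 min → rounds to 8 h 10 min
Wed: 05:46–13:17 = 7 h 31 min − 30 min = 7 h 1 min → rounds to 7 h 0 min
Thu: 07:26–17:33 = 10 h 7 min → rounds to 10 h 10 min
Total credited: 25 h 20 min.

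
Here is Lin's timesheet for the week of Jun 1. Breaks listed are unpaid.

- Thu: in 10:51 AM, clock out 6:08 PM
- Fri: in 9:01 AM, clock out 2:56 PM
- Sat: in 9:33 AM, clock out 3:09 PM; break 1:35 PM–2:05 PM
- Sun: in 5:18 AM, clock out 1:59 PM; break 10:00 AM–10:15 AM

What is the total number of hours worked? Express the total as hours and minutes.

26 h 44 min

Thu: 10:51 AM–6:08 PM = 7 h 17 min
Fri: 9:01 AM–2:56 PM = 5 h 55 min
Sat: 9:33 AM–3:09 PM = 5 h 36 min; less 30 min break → 5 h 6 min
Sun: 5:18 AM–1:59 PM = 8 h 41 min; less 15 min break → 8 h 26 min
Total: 7 h 17 min + 5 h 55 min + 5 h 6 min + 8 h 26 min = 26 h 44 min.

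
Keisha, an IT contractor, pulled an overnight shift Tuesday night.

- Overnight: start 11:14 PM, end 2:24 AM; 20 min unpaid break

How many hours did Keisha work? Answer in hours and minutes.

Overnight: 11:14 PM → midnight = 0 h 46 min; midnight → 2:24 AM = 2 h 24 min; span 3 h 10 min; less 20 min break → 2 h 50 min

2 h 50 min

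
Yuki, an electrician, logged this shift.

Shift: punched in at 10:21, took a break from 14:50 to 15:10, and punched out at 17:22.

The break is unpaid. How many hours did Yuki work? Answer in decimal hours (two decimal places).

Shift: 10:21–17:22 = 7 h 1 min; less 20 min break → 6 h 41 min

6.68 hours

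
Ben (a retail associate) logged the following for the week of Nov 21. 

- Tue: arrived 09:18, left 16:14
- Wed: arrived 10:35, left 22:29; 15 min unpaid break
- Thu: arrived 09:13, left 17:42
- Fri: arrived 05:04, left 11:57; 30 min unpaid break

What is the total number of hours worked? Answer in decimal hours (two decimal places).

33.45 hours

Tue: 09:18–16:14 = 6 h 56 min
Wed: 10:35–22:29 = 11 h 54 min; less 15 min break → 11 h 39 min
Thu: 09:13–17:42 = 8 h 29 min
Fri: 05:04–11:57 = 6 h 53 min; less 30 min break → 6 h 23 min
Total: 6 h 56 min + 11 h 39 min + 8 h 29 min + 6 h 23 min = 33 h 27 min.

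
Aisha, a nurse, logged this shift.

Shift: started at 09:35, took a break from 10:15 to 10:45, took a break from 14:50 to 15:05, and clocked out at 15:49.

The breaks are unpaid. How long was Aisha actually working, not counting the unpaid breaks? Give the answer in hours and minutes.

Shift: 09:35–15:49 = 6 h 14 min; less 45 min break → 5 h 29 min

5 h 29 min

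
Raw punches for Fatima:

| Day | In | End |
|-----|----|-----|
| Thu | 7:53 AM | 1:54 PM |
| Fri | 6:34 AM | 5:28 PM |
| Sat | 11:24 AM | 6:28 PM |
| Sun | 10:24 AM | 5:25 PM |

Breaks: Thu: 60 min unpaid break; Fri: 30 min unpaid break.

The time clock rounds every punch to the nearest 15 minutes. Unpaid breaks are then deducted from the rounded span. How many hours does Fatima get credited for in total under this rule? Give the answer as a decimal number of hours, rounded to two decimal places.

29.50 hours

Thu: in 7:53 AM→8:00 AM, out 1:54 PM→2:00 PM; 6 h 0 min − 60 min = 5 h 0 min
Fri: in 6:34 AM→6:30 AM, out 5:28 PM→5:30 PM; 11 h 0 min − 30 min = 10 h 30 min
Sat: in 11:24 AM→11:30 AM, out 6:28 PM→6:30 PM; 7 h 0 min
Sun: in 10:24 AM→10:30 AM, out 5:25 PM→5:30 PM; 7 h 0 min
Total credited: 29 h 30 min.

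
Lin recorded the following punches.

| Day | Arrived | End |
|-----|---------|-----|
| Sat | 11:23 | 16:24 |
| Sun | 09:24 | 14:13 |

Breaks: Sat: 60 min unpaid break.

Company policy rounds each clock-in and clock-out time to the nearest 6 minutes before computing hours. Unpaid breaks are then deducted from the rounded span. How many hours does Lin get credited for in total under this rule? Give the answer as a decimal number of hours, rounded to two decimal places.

Sat: in 11:23→11:24, out 16:24→16:24; 5 h 0 min − 60 min = 4 h 0 min
Sun: in 09:24→09:24, out 14:13→14:12; 4 h 48 min
Total credited: 8 h 48 min.

8.80 hours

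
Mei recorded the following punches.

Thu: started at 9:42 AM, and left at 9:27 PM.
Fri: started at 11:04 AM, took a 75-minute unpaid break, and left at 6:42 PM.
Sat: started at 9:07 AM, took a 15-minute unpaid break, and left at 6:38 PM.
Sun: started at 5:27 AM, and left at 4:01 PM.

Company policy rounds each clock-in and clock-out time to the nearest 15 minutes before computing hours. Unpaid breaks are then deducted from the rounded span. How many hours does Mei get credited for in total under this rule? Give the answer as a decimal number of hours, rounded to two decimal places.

Thu: in 9:42 AM→9:45 AM, out 9:27 PM→9:30 PM; 11 h 45 min
Fri: in 11:04 AM→11:00 AM, out 6:42 PM→6:45 PM; 7 h 45 min − 75 min = 6 h 30 min
Sat: in 9:07 AM→9:00 AM, out 6:38 PM→6:45 PM; 9 h 45 min − 15 min = 9 h 30 min
Sun: in 5:27 AM→5:30 AM, out 4:01 PM→4:00 PM; 10 h 30 min
Total credited: 38 h 15 min.

38.25 hours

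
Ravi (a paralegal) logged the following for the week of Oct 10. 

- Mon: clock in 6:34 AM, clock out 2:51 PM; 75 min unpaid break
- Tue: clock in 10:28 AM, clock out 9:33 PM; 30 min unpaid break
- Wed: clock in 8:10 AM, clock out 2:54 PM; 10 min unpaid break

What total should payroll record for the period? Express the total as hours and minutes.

24 h 11 min

Mon: 6:34 AM–2:51 PM = 8 h 17 min; less 75 min break → 7 h 2 min
Tue: 10:28 AM–9:33 PM = 11 h 5 min; less 30 min break → 10 h 35 min
Wed: 8:10 AM–2:54 PM = 6 h 44 min; less 10 min break → 6 h 34 min
Total: 7 h 2 min + 10 h 35 min + 6 h 34 min = 24 h 11 min.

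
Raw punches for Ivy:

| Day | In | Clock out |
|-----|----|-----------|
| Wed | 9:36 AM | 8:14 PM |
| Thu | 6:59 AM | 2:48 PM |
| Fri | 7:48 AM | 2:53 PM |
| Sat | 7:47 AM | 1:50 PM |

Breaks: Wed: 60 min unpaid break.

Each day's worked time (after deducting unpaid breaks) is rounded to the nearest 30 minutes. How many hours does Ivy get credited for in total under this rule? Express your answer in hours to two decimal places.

30.50 hours

Wed: 9:36 AM–8:14 PM = 10 h 38 min − 60 min = 9 h 38 min → rounds to 9 h 30 min
Thu: 6:59 AM–2:48 PM = 7 h 49 min → rounds to 8 h 0 min
Fri: 7:48 AM–2:53 PM = 7 h 5 min → rounds to 7 h 0 min
Sat: 7:47 AM–1:50 PM = 6 h 3 min → rounds to 6 h 0 min
Total credited: 30 h 30 min.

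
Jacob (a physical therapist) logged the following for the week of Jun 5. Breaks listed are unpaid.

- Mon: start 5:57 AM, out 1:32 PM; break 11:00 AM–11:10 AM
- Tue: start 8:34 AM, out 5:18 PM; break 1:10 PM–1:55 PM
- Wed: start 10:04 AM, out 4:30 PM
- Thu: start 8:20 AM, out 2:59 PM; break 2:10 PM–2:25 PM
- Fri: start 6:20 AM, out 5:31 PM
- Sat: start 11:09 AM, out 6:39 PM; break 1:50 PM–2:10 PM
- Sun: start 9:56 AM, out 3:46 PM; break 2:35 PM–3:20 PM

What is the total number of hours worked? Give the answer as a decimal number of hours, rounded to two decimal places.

51.67 hours

Mon: 5:57 AM–1:32 PM = 7 h 35 min; less 10 min break → 7 h 25 min
Tue: 8:34 AM–5:18 PM = 8 h 44 min; less 45 min break → 7 h 59 min
Wed: 10:04 AM–4:30 PM = 6 h 26 min
Thu: 8:20 AM–2:59 PM = 6 h 39 min; less 15 min break → 6 h 24 min
Fri: 6:20 AM–5:31 PM = 11 h 11 min
Sat: 11:09 AM–6:39 PM = 7 h 30 min; less 20 min break → 7 h 10 min
Sun: 9:56 AM–3:46 PM = 5 h 50 min; less 45 min break → 5 h 5 min
Total: 7 h 25 min + 7 h 59 min + 6 h 26 min + 6 h 24 min + 11 h 11 min + 7 h 10 min + 5 h 5 min = 51 h 40 min.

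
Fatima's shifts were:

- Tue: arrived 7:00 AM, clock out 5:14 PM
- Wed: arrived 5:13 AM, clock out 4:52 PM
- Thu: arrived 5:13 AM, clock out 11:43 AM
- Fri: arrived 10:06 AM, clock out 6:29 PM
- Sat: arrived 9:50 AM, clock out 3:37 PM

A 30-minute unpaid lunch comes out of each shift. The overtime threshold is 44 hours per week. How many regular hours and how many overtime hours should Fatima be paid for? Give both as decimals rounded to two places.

Regular 40.05 hours, overtime 0.00 hours

Tue: 7:00 AM–5:14 PM = 10 h 14 min; less 30 min break → 9 h 44 min
Wed: 5:13 AM–4:52 PM = 11 h 39 min; less 30 min break → 11 h 9 min
Thu: 5:13 AM–11:43 AM = 6 h 30 min; less 30 min break → 6 h 0 min
Fri: 10:06 AM–6:29 PM = 8 h 23 min; less 30 min break → 7 h 53 min
Sat: 9:50 AM–3:37 PM = 5 h 47 min; less 30 min break → 5 h 17 min
Total worked: 40 h 3 min = 40.05 h.
Threshold 44 h → overtime 0 h 0 min, regular 40 h 3 min.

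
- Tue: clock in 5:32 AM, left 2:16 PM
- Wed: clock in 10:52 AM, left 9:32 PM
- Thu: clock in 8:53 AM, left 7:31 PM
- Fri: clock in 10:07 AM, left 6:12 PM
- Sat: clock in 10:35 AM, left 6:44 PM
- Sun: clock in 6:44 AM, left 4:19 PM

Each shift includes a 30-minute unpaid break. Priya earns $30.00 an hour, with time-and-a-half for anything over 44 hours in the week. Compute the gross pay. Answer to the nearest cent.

Tue: 5:32 AM–2:16 PM = 8 h 44 min; less 30 min break → 8 h 14 min
Wed: 10:52 AM–9:32 PM = 10 h 40 min; less 30 min break → 10 h 10 min
Thu: 8:53 AM–7:31 PM = 10 h 38 min; less 30 min break → 10 h 8 min
Fri: 10:07 AM–6:12 PM = 8 h 5 min; less 30 min break → 7 h 35 min
Sat: 10:35 AM–6:44 PM = 8 h 9 min; less 30 min break → 7 h 39 min
Sun: 6:44 AM–4:19 PM = 9 h 35 min; less 30 min break → 9 h 5 min
Total worked: 52 h 51 min = 3171 min.
Regular 44 h 0 min = 2640 min at $30.00/h; overtime 8 h 51 min = 531 min at $45.00/h.
Pay = (2640 × $30.00 + 531 × $45.00) ÷ 60 = $1718.25.

$1718.25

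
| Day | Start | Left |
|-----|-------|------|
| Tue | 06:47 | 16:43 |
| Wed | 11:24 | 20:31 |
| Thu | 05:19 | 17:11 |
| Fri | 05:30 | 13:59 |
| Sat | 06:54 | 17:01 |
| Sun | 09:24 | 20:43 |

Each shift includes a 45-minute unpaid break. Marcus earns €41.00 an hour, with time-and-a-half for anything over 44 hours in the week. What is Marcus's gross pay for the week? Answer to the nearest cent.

€2562.50

Tue: 06:47–16:43 = 9 h 56 min; less 45 min break → 9 h 11 min
Wed: 11:24–20:31 = 9 h 7 min; less 45 min break → 8 h 22 min
Thu: 05:19–17:11 = 11 h 52 min; less 45 min break → 11 h 7 min
Fri: 05:30–13:59 = 8 h 29 min; less 45 min break → 7 h 44 min
Sat: 06:54–17:01 = 10 h 7 min; less 45 min break → 9 h 22 min
Sun: 09:24–20:43 = 11 h 19 min; less 45 min break → 10 h 34 min
Total worked: 56 h 20 min = 3380 min.
Regular 44 h 0 min = 2640 min at €41.00/h; overtime 12 h 20 min = 740 min at €61.50/h.
Pay = (2640 × €41.00 + 740 × €61.50) ÷ 60 = €2562.50.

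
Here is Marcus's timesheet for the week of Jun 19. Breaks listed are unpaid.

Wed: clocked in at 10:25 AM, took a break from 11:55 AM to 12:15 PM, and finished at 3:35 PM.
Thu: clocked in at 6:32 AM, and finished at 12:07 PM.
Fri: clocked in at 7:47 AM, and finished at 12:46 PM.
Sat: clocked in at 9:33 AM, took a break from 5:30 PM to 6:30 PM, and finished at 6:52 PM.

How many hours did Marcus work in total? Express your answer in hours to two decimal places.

23.72 hours

Wed: 10:25 AM–3:35 PM = 5 h 10 min; less 20 min break → 4 h 50 min
Thu: 6:32 AM–12:07 PM = 5 h 35 min
Fri: 7:47 AM–12:46 PM = 4 h 59 min
Sat: 9:33 AM–6:52 PM = 9 h 19 min; less 60 min break → 8 h 19 min
Total: 4 h 50 min + 5 h 35 min + 4 h 59 min + 8 h 19 min = 23 h 43 min.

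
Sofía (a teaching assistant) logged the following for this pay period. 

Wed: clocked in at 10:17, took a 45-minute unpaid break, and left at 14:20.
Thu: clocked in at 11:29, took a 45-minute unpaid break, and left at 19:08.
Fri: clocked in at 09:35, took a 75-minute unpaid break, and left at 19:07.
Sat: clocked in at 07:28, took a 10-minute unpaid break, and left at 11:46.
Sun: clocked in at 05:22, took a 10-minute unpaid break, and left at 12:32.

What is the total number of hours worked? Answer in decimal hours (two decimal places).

Wed: 10:17–14:20 = 4 h 3 min; less 45 min break → 3 h 18 min
Thu: 11:29–19:08 = 7 h 39 min; less 45 min break → 6 h 54 min
Fri: 09:35–19:07 = 9 h 32 min; less 75 min break → 8 h 17 min
Sat: 07:28–11:46 = 4 h 18 min; less 10 min break → 4 h 8 min
Sun: 05:22–12:32 = 7 h 10 min; less 10 min break → 7 h 0 min
Total: 3 h 18 min + 6 h 54 min + 8 h 17 min + 4 h 8 min + 7 h 0 min = 29 h 37 min.

29.62 hours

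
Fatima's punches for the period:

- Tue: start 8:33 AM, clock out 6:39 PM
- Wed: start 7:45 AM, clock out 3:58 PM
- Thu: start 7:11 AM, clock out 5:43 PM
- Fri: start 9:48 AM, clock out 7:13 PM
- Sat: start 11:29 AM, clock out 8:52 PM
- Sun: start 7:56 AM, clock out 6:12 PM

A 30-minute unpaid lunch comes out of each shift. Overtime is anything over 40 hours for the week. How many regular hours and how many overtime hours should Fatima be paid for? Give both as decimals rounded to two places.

Tue: 8:33 AM–6:39 PM = 10 h 6 min; less 30 min break → 9 h 36 min
Wed: 7:45 AM–3:58 PM = 8 h 13 min; less 30 min break → 7 h 43 min
Thu: 7:11 AM–5:43 PM = 10 h 32 min; less 30 min break → 10 h 2 min
Fri: 9:48 AM–7:13 PM = 9 h 25 min; less 30 min break → 8 h 55 min
Sat: 11:29 AM–8:52 PM = 9 h 23 min; less 30 min break → 8 h 53 min
Sun: 7:56 AM–6:12 PM = 10 h 16 min; less 30 min break → 9 h 46 min
Total worked: 54 h 55 min = 54.92 h.
Threshold 40 h → overtime 14 h 55 min, regular 40 h 0 min.

Regular 40.00 hours, overtime 14.92 hours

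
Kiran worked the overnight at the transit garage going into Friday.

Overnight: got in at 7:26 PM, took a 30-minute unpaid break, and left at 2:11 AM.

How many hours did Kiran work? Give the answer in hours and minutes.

6 h 15 min

Overnight: 7:26 PM → midnight = 4 h 34 min; midnight → 2:11 AM = 2 h 11 min; span 6 h 45 min; less 30 min break → 6 h 15 min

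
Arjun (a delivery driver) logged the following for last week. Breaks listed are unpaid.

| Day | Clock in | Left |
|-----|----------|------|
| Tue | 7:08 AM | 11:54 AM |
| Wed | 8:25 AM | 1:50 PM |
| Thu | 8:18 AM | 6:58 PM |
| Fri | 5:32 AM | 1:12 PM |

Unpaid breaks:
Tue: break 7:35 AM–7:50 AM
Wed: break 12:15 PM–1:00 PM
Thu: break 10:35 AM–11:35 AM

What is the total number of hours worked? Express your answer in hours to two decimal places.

Tue: 7:08 AM–11:54 AM = 4 h 46 min; less 15 min break → 4 h 31 min
Wed: 8:25 AM–1:50 PM = 5 h 25 min; less 45 min break → 4 h 40 min
Thu: 8:18 AM–6:58 PM = 10 h 40 min; less 60 min break → 9 h 40 min
Fri: 5:32 AM–1:12 PM = 7 h 40 min
Total: 4 h 31 min + 4 h 40 min + 9 h 40 min + 7 h 40 min = 26 h 31 min.

26.52 hours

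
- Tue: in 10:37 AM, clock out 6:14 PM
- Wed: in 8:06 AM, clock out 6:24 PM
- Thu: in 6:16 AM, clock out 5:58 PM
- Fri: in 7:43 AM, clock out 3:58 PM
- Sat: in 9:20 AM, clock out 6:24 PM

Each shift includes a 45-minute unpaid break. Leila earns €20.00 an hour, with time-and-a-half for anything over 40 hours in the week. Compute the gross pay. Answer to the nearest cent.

€895.50

Tue: 10:37 AM–6:14 PM = 7 h 37 min; less 45 min break → 6 h 52 min
Wed: 8:06 AM–6:24 PM = 10 h 18 min; less 45 min break → 9 h 33 min
Thu: 6:16 AM–5:58 PM = 11 h 42 min; less 45 min break → 10 h 57 min
Fri: 7:43 AM–3:58 PM = 8 h 15 min; less 45 min break → 7 h 30 min
Sat: 9:20 AM–6:24 PM = 9 h 4 min; less 45 min break → 8 h 19 min
Total worked: 43 h 11 min = 2591 min.
Regular 40 h 0 min = 2400 min at €20.00/h; overtime 3 h 11 min = 191 min at €30.00/h.
Pay = (2400 × €20.00 + 191 × €30.00) ÷ 60 = €895.50.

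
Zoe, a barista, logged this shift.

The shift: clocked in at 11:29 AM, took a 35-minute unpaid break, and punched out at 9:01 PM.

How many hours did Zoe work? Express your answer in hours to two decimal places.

8.95 hours

The shift: 11:29 AM–9:01 PM = 9 h 32 min; less 35 min break → 8 h 57 min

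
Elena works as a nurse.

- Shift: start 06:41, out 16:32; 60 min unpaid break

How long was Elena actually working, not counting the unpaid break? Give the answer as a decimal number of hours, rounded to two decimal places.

Shift: 06:41–16:32 = 9 h 51 min; less 60 min break → 8 h 51 min

8.85 hours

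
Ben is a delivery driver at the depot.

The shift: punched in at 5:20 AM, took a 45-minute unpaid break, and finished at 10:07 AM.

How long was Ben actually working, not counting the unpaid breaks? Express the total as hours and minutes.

4 h 2 min

The shift: 5:20 AM–10:07 AM = 4 h 47 min; less 45 min break → 4 h 2 min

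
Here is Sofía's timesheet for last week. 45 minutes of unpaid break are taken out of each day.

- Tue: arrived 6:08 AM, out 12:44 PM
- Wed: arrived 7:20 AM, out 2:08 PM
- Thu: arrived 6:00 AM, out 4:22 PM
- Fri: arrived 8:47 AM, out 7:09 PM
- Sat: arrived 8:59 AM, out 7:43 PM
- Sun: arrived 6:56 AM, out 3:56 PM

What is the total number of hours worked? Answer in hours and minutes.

49 h 22 min

Tue: 6:08 AM–12:44 PM = 6 h 36 min; less 45 min break → 5 h 51 min
Wed: 7:20 AM–2:08 PM = 6 h 48 min; less 45 min break → 6 h 3 min
Thu: 6:00 AM–4:22 PM = 10 h 22 min; less 45 min break → 9 h 37 min
Fri: 8:47 AM–7:09 PM = 10 h 22 min; less 45 min break → 9 h 37 min
Sat: 8:59 AM–7:43 PM = 10 h 44 min; less 45 min break → 9 h 59 min
Sun: 6:56 AM–3:56 PM = 9 h 0 min; less 45 min break → 8 h 15 min
Total: 5 h 51 min + 6 h 3 min + 9 h 37 min + 9 h 37 min + 9 h 59 min + 8 h 15 min = 49 h 22 min.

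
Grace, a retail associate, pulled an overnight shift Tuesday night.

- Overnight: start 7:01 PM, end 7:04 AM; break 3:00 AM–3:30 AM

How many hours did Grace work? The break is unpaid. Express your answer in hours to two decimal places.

Overnight: 7:01 PM → midnight = 4 h 59 min; midnight → 7:04 AM = 7 h 4 min; span 12 h 3 min; less 30 min break → 11 h 33 min

11.55 hours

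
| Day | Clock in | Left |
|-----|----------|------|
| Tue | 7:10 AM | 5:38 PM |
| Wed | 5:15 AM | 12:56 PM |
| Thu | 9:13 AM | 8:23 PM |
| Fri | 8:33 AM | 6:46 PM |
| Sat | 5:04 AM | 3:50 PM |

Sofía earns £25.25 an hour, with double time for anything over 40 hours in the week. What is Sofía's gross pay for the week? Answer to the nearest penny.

£1530.15

Tue: 7:10 AM–5:38 PM = 10 h 28 min
Wed: 5:15 AM–12:56 PM = 7 h 41 min
Thu: 9:13 AM–8:23 PM = 11 h 10 min
Fri: 8:33 AM–6:46 PM = 10 h 13 min
Sat: 5:04 AM–3:50 PM = 10 h 46 min
Total worked: 50 h 18 min = 3018 min.
Regular 40 h 0 min = 2400 min at £25.25/h; overtime 10 h 18 min = 618 min at £50.50/h.
Pay = (2400 × £25.25 + 618 × £50.50) ÷ 60 = £1530.15.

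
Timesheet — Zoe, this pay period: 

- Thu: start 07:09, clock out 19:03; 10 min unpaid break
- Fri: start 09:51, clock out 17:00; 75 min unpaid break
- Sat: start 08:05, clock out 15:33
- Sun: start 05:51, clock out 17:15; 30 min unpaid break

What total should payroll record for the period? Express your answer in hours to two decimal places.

Thu: 07:09–19:03 = 11 h 54 min; less 10 min break → 11 h 44 min
Fri: 09:51–17:00 = 7 h 9 min; less 75 min break → 5 h 54 min
Sat: 08:05–15:33 = 7 h 28 min
Sun: 05:51–17:15 = 11 h 24 min; less 30 min break → 10 h 54 min
Total: 11 h 44 min + 5 h 54 min + 7 h 28 min + 10 h 54 min = 36 h 0 min.

36.00 hours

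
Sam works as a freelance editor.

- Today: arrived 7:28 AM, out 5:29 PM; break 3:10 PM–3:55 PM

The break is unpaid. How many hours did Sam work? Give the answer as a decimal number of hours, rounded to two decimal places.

Today: 7:28 AM–5:29 PM = 10 h 1 min; less 45 min break → 9 h 16 min

9.27 hours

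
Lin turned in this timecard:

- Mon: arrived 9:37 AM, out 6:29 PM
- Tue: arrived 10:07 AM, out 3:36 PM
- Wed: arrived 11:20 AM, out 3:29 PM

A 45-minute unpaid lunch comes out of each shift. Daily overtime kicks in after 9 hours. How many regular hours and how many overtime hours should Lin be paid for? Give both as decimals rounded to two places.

Regular 16.25 hours, overtime 0.00 hours

Mon: 9:37 AM–6:29 PM = 8 h 52 min; less 45 min break → 8 h 7 min
Tue: 10:07 AM–3:36 PM = 5 h 29 min; less 45 min break → 4 h 44 min
Wed: 11:20 AM–3:29 PM = 4 h 9 min; less 45 min break → 3 h 24 min
Mon reg 8 h 7 min / OT 0 h 0 min; Tue reg 4 h 44 min / OT 0 h 0 min; Wed reg 3 h 24 min / OT 0 h 0 min.
Totals: regular 16 h 15 min, overtime 0 h 0 min.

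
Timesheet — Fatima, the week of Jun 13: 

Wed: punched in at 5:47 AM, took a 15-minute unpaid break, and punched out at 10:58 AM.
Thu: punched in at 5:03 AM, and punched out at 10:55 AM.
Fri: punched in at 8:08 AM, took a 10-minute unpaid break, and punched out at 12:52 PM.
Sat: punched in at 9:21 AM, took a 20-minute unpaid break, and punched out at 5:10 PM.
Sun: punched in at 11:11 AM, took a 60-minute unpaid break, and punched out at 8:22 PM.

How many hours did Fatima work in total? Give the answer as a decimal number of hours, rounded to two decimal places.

Wed: 5:47 AM–10:58 AM = 5 h 11 min; less 15 min break → 4 h 56 min
Thu: 5:03 AM–10:55 AM = 5 h 52 min
Fri: 8:08 AM–12:52 PM = 4 h 44 min; less 10 min break → 4 h 34 min
Sat: 9:21 AM–5:10 PM = 7 h 49 min; less 20 min break → 7 h 29 min
Sun: 11:11 AM–8:22 PM = 9 h 11 min; less 60 min break → 8 h 11 min
Total: 4 h 56 min + 5 h 52 min + 4 h 34 min + 7 h 29 min + 8 h 11 min = 31 h 2 min.

31.03 hours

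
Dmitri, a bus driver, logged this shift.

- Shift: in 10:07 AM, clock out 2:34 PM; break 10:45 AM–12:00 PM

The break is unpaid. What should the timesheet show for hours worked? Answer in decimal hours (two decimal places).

3.20 hours

Shift: 10:07 AM–2:34 PM = 4 h 27 min; less 75 min break → 3 h 12 min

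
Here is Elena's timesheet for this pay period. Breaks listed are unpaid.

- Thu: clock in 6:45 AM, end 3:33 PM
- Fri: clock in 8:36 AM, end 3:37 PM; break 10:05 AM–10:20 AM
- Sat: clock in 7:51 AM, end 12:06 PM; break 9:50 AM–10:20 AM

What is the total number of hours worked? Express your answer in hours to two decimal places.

Thu: 6:45 AM–3:33 PM = 8 h 48 min
Fri: 8:36 AM–3:37 PM = 7 h 1 min; less 15 min break → 6 h 46 min
Sat: 7:51 AM–12:06 PM = 4 h 15 min; less 30 min break → 3 h 45 min
Total: 8 h 48 min + 6 h 46 min + 3 h 45 min = 19 h 19 min.

19.32 hours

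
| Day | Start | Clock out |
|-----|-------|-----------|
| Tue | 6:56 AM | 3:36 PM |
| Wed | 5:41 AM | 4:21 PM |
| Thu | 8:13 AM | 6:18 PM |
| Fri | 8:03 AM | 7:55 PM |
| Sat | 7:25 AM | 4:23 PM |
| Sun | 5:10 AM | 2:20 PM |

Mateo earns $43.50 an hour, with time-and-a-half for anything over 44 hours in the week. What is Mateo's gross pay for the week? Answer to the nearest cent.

$2919.94

Tue: 6:56 AM–3:36 PM = 8 h 40 min
Wed: 5:41 AM–4:21 PM = 10 h 40 min
Thu: 8:13 AM–6:18 PM = 10 h 5 min
Fri: 8:03 AM–7:55 PM = 11 h 52 min
Sat: 7:25 AM–4:23 PM = 8 h 58 min
Sun: 5:10 AM–2:20 PM = 9 h 10 min
Total worked: 59 h 25 min = 3565 min.
Regular 44 h 0 min = 2640 min at $43.50/h; overtime 15 h 25 min = 925 min at $65.25/h.
Pay = (2640 × $43.50 + 925 × $65.25) ÷ 60 = $2919.94.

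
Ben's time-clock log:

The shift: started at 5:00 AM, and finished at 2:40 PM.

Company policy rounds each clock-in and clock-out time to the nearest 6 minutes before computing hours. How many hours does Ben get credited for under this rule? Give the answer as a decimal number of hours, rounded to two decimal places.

The shift: in 5:00 AM→5:00 AM, out 2:40 PM→2:42 PM; 9 h 42 min

9.70 hours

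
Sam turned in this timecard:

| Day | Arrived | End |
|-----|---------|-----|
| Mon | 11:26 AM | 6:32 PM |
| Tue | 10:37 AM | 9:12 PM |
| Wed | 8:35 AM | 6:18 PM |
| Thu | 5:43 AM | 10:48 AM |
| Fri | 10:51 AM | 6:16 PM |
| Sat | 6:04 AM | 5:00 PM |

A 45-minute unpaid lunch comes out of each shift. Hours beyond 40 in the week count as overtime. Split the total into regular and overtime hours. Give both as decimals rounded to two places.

Regular 40.00 hours, overtime 6.33 hours

Mon: 11:26 AM–6:32 PM = 7 h 6 min; less 45 min break → 6 h 21 min
Tue: 10:37 AM–9:12 PM = 10 h 35 min; less 45 min break → 9 h 50 min
Wed: 8:35 AM–6:18 PM = 9 h 43 min; less 45 min break → 8 h 58 min
Thu: 5:43 AM–10:48 AM = 5 h 5 min; less 45 min break → 4 h 20 min
Fri: 10:51 AM–6:16 PM = 7 h 25 min; less 45 min break → 6 h 40 min
Sat: 6:04 AM–5:00 PM = 10 h 56 min; less 45 min break → 10 h 11 min
Total worked: 46 h 20 min = 46.33 h.
Threshold 40 h → overtime 6 h 20 min, regular 40 h 0 min.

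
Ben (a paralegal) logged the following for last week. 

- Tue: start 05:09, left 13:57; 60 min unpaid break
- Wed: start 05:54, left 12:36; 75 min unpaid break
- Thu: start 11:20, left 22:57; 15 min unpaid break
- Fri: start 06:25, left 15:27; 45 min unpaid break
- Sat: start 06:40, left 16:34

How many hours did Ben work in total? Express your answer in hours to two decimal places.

Tue: 05:09–13:57 = 8 h 48 min; less 60 min break → 7 h 48 min
Wed: 05:54–12:36 = 6 h 42 min; less 75 min break → 5 h 27 min
Thu: 11:20–22:57 = 11 h 37 min; less 15 min break → 11 h 22 min
Fri: 06:25–15:27 = 9 h 2 min; less 45 min break → 8 h 17 min
Sat: 06:40–16:34 = 9 h 54 min
Total: 7 h 48 min + 5 h 27 min + 11 h 22 min + 8 h 17 min + 9 h 54 min = 42 h 48 min.

42.80 hours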